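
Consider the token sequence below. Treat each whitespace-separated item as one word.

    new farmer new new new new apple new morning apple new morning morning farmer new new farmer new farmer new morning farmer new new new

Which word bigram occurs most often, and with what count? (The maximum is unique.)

Bigram frequencies (highest first):
  new new: 6
  farmer new: 5
  new farmer: 3
  new morning: 3
  apple new: 2
  morning farmer: 2
  … (3 more, each ≤ 1)

"new new", 6 times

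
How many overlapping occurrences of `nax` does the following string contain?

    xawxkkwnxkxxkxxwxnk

Sliding a length-3 window over the 19 characters (17 positions):
  (no match at any position)

0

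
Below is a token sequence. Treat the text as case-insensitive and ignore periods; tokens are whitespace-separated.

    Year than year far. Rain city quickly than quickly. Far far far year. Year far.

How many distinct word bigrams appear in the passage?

12

15 tokens → 14 bigram windows in total.
Repeated bigrams (each contributes count−1 duplicates):
  far far: 2
  year far: 2
2 duplicate windows → 14 − 2 = 12 distinct.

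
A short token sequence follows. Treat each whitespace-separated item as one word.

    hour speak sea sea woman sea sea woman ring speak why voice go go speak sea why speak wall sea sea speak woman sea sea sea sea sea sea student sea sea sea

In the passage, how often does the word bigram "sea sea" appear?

10

Scanning the 32 overlapping bigram windows for "sea sea":
  position 3–4: sea sea
  position 6–7: sea sea
  position 20–21: sea sea
  position 24–25: sea sea
  position 25–26: sea sea
  position 26–27: sea sea
  position 27–28: sea sea
  position 28–29: sea sea
  position 31–32: sea sea
  position 32–33: sea sea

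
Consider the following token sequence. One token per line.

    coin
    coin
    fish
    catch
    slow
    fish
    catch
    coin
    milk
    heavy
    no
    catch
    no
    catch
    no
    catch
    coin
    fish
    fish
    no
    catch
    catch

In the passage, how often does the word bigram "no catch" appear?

4

Scanning the 21 overlapping bigram windows for "no catch":
  position 11–12: no catch
  position 13–14: no catch
  position 15–16: no catch
  position 20–21: no catch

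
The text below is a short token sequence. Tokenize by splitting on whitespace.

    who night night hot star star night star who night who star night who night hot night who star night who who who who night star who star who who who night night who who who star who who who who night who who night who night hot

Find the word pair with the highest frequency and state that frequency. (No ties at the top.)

"who who", 11 times

Bigram frequencies (highest first):
  who who: 11
  who night: 8
  night who: 7
  star who: 4
  who star: 4
  night hot: 3
  … (6 more, each ≤ 3)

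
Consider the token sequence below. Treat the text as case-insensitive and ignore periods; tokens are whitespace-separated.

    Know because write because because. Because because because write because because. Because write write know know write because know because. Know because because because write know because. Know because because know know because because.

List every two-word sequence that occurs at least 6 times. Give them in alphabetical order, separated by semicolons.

because because; know because

Bigram counts meeting the condition (at least 6 times):
  because because: 10
  know because: 6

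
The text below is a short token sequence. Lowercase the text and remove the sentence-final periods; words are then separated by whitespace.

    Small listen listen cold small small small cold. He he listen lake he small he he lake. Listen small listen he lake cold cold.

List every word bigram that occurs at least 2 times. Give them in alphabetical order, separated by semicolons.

Bigram counts meeting the condition (at least 2 times):
  he he: 2
  he lake: 2
  small listen: 2
  small small: 2

he he; he lake; small listen; small small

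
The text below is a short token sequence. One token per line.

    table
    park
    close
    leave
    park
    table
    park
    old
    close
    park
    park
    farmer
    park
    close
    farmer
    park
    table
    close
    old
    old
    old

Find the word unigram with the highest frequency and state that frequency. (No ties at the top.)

"park", 7 times

Unigram frequencies (highest first):
  park: 7
  close: 4
  old: 4
  table: 3
  farmer: 2
  leave: 1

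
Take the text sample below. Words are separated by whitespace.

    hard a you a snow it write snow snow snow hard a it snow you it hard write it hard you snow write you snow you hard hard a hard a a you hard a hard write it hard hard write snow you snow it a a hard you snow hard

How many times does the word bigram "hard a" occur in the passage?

5

Scanning the 50 overlapping bigram windows for "hard a":
  position 1–2: hard a
  position 11–12: hard a
  position 28–29: hard a
  position 30–31: hard a
  position 34–35: hard a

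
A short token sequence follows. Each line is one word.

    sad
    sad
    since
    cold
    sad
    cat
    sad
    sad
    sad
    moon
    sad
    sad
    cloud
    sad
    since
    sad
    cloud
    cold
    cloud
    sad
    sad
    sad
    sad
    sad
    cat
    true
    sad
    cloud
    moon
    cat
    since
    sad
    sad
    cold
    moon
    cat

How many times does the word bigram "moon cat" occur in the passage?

Scanning the 35 overlapping bigram windows for "moon cat":
  position 29–30: moon cat
  position 35–36: moon cat

2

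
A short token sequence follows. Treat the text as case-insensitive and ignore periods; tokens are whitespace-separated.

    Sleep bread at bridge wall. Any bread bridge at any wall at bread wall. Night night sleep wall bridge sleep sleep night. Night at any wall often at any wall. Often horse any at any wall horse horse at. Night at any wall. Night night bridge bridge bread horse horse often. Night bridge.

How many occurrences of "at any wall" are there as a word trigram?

Scanning the 51 overlapping trigram windows for "at any wall":
  position 9–11: at any wall
  position 24–26: at any wall
  position 28–30: at any wall
  position 34–36: at any wall
  position 41–43: at any wall

5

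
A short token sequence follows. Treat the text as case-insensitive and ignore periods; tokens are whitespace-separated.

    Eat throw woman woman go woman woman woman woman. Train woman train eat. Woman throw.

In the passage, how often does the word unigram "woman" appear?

8

Scanning the 15 tokens for "woman":
  position 3: woman
  position 4: woman
  position 6: woman
  position 7: woman
  position 8: woman
  position 9: woman
  position 11: woman
  position 14: woman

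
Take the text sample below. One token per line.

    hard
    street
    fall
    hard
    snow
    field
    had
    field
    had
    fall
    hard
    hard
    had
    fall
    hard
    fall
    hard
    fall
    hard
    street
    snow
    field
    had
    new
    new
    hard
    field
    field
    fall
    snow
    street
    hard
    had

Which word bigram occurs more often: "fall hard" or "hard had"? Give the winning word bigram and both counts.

"fall hard": 5 occurrences
"hard had": 2 occurrences

"fall hard" (5 vs 2)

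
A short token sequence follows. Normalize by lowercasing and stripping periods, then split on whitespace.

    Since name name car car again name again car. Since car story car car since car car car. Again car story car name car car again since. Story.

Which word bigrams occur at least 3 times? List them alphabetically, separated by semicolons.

Bigram counts meeting the condition (at least 3 times):
  car again: 3
  car car: 5

car again; car car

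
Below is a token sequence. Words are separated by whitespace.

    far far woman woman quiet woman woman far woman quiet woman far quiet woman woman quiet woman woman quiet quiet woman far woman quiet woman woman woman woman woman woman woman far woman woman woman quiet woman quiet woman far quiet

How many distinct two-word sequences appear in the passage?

8

41 tokens → 40 bigram windows in total.
Repeated bigrams (each contributes count−1 duplicates):
  woman woman: 12
  quiet woman: 8
  woman quiet: 7
  woman far: 5
  far woman: 4
  far quiet: 2
32 duplicate windows → 40 − 32 = 8 distinct.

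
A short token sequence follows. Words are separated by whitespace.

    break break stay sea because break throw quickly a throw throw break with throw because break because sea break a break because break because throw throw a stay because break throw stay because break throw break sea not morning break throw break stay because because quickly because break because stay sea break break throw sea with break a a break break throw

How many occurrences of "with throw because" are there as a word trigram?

Scanning the 60 overlapping trigram windows for "with throw because":
  position 13–15: with throw because

1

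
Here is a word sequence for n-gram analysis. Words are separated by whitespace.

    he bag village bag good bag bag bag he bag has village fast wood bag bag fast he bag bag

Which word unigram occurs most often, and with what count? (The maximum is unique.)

Unigram frequencies (highest first):
  bag: 10
  he: 3
  village: 2
  fast: 2
  good: 1
  has: 1
  … (1 more, each ≤ 1)

"bag", 10 times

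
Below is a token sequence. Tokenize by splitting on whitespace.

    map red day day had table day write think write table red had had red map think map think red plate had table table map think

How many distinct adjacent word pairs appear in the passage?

22

26 tokens → 25 bigram windows in total.
Repeated bigrams (each contributes count−1 duplicates):
  map think: 3
  had table: 2
3 duplicate windows → 25 − 3 = 22 distinct.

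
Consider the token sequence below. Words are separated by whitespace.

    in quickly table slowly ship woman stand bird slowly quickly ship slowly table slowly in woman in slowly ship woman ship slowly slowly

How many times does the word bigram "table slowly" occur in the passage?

Scanning the 22 overlapping bigram windows for "table slowly":
  position 3–4: table slowly
  position 13–14: table slowly

2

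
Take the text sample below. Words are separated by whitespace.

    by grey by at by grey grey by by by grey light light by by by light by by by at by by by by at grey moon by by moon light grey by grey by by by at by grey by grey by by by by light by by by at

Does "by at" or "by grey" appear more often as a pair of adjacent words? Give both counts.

"by grey" (6 vs 5)

"by at": 5 occurrences
"by grey": 6 occurrences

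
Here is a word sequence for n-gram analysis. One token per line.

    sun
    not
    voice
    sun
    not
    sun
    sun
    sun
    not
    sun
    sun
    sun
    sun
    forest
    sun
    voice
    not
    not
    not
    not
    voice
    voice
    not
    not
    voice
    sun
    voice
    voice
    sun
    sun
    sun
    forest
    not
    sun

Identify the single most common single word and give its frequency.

"sun", 15 times

Unigram frequencies (highest first):
  sun: 15
  not: 10
  voice: 7
  forest: 2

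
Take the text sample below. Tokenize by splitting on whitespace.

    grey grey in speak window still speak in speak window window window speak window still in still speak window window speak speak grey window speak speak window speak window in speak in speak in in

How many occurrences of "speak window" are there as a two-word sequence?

6

Scanning the 34 overlapping bigram windows for "speak window":
  position 4–5: speak window
  position 9–10: speak window
  position 13–14: speak window
  position 18–19: speak window
  position 26–27: speak window
  position 28–29: speak window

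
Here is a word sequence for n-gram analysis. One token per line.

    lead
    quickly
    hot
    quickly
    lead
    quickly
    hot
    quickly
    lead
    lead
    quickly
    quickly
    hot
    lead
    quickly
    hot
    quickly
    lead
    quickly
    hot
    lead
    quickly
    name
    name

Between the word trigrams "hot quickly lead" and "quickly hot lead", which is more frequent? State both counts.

"hot quickly lead" (3 vs 2)

"hot quickly lead": 3 occurrences
"quickly hot lead": 2 occurrences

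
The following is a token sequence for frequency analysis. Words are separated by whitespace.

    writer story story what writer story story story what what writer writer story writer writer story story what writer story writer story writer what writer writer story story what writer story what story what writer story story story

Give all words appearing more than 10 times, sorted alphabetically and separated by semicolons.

Unigram counts meeting the condition (more than 10 times):
  story: 17
  writer: 13

story; writer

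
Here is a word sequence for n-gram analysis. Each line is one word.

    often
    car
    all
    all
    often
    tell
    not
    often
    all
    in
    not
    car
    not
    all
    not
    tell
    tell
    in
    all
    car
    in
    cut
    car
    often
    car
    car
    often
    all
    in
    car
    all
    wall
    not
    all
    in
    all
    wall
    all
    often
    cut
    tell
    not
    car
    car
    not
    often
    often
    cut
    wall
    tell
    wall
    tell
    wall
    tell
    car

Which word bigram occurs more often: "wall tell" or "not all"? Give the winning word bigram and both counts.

"wall tell" (3 vs 2)

"wall tell": 3 occurrences
"not all": 2 occurrences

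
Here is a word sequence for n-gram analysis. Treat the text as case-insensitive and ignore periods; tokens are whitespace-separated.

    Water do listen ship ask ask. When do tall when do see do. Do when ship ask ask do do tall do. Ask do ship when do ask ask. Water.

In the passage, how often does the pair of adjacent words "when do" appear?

Scanning the 29 overlapping bigram windows for "when do":
  position 7–8: when do
  position 10–11: when do
  position 26–27: when do

3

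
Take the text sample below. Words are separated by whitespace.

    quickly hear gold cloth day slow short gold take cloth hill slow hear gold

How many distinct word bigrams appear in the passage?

14 tokens → 13 bigram windows in total.
Repeated bigrams (each contributes count−1 duplicates):
  hear gold: 2
1 duplicate windows → 13 − 1 = 12 distinct.

12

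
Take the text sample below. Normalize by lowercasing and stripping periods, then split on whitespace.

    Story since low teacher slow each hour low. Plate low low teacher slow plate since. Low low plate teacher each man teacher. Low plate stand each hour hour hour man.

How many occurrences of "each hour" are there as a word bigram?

2

Scanning the 29 overlapping bigram windows for "each hour":
  position 6–7: each hour
  position 26–27: each hour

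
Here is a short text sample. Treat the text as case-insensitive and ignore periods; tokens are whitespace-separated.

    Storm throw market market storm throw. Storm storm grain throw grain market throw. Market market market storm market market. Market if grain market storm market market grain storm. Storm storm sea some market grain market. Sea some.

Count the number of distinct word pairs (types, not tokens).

37 tokens → 36 bigram windows in total.
Repeated bigrams (each contributes count−1 duplicates):
  market market: 6
  grain market: 3
  market storm: 3
  storm storm: 3
  market grain: 2
  sea some: 2
  storm market: 2
  storm throw: 2
  … (1 more repeated)
16 duplicate windows → 36 − 16 = 20 distinct.

20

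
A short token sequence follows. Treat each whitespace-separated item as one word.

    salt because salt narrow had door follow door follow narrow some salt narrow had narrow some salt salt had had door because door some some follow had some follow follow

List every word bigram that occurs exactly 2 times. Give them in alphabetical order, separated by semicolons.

door follow; had door; narrow had; narrow some; salt narrow; some follow; some salt

Bigram counts meeting the condition (exactly 2 times):
  door follow: 2
  had door: 2
  narrow had: 2
  narrow some: 2
  salt narrow: 2
  some follow: 2
  some salt: 2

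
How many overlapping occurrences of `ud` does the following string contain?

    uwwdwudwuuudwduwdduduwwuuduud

Sliding a length-2 window over the 29 characters (28 positions):
  position 6–7: ud
  position 11–12: ud
  position 19–20: ud
  position 25–26: ud
  position 28–29: ud

5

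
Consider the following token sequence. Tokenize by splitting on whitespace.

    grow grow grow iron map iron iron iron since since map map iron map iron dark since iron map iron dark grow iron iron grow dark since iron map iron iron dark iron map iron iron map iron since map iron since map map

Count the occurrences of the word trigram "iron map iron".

Scanning the 42 overlapping trigram windows for "iron map iron":
  position 4–6: iron map iron
  position 13–15: iron map iron
  position 18–20: iron map iron
  position 28–30: iron map iron
  position 33–35: iron map iron
  position 36–38: iron map iron

6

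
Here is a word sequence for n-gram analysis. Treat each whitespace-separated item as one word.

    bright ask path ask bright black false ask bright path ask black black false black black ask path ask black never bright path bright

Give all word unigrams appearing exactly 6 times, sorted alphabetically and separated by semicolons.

ask; black

Unigram counts meeting the condition (exactly 6 times):
  ask: 6
  black: 6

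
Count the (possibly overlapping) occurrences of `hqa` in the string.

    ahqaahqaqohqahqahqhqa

Sliding a length-3 window over the 21 characters (19 positions):
  position 2–4: hqa
  position 6–8: hqa
  position 11–13: hqa
  position 14–16: hqa
  position 19–21: hqa

5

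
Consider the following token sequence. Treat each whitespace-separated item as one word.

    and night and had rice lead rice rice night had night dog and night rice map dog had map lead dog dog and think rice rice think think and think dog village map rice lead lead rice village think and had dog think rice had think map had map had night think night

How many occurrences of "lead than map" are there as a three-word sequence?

0

Scanning the 51 overlapping trigram windows for "lead than map":
  (none found)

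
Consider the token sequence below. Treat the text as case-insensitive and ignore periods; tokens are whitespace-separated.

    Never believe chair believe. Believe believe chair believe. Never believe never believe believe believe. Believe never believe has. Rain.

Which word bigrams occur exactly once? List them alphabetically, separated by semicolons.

Bigram counts meeting the condition (exactly once):
  believe has: 1
  has rain: 1

believe has; has rain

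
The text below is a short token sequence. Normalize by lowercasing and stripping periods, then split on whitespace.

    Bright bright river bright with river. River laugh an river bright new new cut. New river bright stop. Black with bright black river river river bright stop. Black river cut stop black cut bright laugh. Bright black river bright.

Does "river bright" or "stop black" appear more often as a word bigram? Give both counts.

"river bright": 5 occurrences
"stop black": 3 occurrences

"river bright" (5 vs 3)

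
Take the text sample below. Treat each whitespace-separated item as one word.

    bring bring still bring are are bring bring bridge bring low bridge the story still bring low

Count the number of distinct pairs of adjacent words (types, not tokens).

13

17 tokens → 16 bigram windows in total.
Repeated bigrams (each contributes count−1 duplicates):
  bring bring: 2
  bring low: 2
  still bring: 2
3 duplicate windows → 16 − 3 = 13 distinct.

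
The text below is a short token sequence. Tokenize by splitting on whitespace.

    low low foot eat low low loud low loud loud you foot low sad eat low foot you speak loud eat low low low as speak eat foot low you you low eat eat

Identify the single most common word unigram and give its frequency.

"low", 12 times

Unigram frequencies (highest first):
  low: 12
  eat: 6
  foot: 4
  loud: 4
  you: 4
  speak: 2
  … (2 more, each ≤ 1)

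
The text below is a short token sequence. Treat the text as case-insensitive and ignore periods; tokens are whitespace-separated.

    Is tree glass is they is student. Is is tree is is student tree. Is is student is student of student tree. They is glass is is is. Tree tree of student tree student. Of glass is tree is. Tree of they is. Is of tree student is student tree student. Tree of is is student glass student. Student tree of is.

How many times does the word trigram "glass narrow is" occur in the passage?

0

Scanning the 60 overlapping trigram windows for "glass narrow is":
  (none found)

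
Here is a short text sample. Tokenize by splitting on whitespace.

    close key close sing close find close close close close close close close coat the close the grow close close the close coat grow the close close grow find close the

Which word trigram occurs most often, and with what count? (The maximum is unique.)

Trigram frequencies (highest first):
  close close close: 5
  close key close: 1
  key close sing: 1
  close sing close: 1
  sing close find: 1
  close find close: 1
  … (19 more, each ≤ 1)

"close close close", 5 times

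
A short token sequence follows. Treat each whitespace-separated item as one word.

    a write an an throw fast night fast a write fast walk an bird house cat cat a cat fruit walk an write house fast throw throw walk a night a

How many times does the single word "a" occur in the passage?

5

Scanning the 31 tokens for "a":
  position 1: a
  position 9: a
  position 18: a
  position 29: a
  position 31: a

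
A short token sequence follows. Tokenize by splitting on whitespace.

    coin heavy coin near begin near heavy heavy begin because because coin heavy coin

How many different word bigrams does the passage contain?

11

14 tokens → 13 bigram windows in total.
Repeated bigrams (each contributes count−1 duplicates):
  coin heavy: 2
  heavy coin: 2
2 duplicate windows → 13 − 2 = 11 distinct.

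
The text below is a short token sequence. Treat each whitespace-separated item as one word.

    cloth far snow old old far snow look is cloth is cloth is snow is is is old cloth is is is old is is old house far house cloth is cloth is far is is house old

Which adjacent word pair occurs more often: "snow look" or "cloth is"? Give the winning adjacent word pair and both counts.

"cloth is" (5 vs 1)

"snow look": 1 occurrence
"cloth is": 5 occurrences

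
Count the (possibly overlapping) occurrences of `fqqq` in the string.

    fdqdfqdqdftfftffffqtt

Sliding a length-4 window over the 21 characters (18 positions):
  (no match at any position)

0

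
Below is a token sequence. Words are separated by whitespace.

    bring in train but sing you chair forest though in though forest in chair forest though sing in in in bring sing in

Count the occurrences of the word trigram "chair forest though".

Scanning the 21 overlapping trigram windows for "chair forest though":
  position 7–9: chair forest though
  position 14–16: chair forest though

2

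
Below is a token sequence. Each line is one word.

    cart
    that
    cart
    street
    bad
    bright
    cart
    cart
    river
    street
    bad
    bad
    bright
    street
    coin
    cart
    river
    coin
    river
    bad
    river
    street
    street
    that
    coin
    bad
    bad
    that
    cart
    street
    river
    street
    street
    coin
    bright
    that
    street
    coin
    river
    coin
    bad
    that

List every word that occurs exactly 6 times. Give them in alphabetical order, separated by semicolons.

cart; coin; river

Unigram counts meeting the condition (exactly 6 times):
  cart: 6
  coin: 6
  river: 6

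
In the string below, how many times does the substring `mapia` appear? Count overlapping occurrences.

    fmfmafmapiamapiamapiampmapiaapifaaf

4

Sliding a length-5 window over the 35 characters (31 positions):
  position 7–11: mapia
  position 12–16: mapia
  position 17–21: mapia
  position 24–28: mapia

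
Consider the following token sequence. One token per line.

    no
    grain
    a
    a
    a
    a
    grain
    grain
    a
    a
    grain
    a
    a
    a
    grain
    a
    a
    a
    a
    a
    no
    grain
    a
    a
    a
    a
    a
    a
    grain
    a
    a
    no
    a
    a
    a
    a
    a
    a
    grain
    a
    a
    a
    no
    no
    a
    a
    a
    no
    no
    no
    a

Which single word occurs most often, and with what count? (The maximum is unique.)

Unigram frequencies (highest first):
  a: 35
  no: 8
  grain: 8

"a", 35 times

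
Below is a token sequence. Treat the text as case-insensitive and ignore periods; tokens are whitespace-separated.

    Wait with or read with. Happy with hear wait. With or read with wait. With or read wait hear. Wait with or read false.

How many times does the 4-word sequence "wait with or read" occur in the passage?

4

Scanning the 21 overlapping 4-gram windows for "wait with or read":
  position 1–4: wait with or read
  position 9–12: wait with or read
  position 14–17: wait with or read
  position 20–23: wait with or read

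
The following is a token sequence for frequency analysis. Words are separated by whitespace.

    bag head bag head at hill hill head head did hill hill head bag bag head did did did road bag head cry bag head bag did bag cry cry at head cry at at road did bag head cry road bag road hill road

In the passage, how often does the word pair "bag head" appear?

6

Scanning the 44 overlapping bigram windows for "bag head":
  position 1–2: bag head
  position 3–4: bag head
  position 15–16: bag head
  position 21–22: bag head
  position 24–25: bag head
  position 38–39: bag head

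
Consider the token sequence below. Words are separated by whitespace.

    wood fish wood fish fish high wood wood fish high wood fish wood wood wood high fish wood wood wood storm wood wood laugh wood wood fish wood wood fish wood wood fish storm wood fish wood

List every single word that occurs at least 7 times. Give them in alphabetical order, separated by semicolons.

fish; wood

Unigram counts meeting the condition (at least 7 times):
  fish: 10
  wood: 21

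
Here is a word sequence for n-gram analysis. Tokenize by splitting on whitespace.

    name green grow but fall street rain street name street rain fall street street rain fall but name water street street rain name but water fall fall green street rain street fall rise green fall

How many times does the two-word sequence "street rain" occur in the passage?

5

Scanning the 34 overlapping bigram windows for "street rain":
  position 6–7: street rain
  position 10–11: street rain
  position 14–15: street rain
  position 21–22: street rain
  position 29–30: street rain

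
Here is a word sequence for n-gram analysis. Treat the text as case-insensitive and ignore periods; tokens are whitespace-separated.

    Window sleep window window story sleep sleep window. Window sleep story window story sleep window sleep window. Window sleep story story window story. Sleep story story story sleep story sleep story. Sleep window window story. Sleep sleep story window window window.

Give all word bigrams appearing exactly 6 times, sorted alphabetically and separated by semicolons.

Bigram counts meeting the condition (exactly 6 times):
  sleep story: 6
  window window: 6

sleep story; window window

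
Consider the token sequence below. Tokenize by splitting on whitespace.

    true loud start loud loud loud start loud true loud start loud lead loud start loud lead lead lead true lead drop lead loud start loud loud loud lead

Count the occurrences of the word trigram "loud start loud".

5

Scanning the 27 overlapping trigram windows for "loud start loud":
  position 2–4: loud start loud
  position 6–8: loud start loud
  position 10–12: loud start loud
  position 14–16: loud start loud
  position 24–26: loud start loud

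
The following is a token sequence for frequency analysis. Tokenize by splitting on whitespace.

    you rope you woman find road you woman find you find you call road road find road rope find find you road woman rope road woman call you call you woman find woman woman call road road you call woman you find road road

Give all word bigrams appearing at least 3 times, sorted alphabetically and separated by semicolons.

Bigram counts meeting the condition (at least 3 times):
  find road: 3
  find you: 3
  road road: 3
  woman find: 3
  you call: 3
  you woman: 3

find road; find you; road road; woman find; you call; you woman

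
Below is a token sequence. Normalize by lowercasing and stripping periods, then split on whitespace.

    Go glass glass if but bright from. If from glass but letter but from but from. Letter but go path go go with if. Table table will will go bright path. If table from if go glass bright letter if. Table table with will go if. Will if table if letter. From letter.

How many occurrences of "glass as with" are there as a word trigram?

0

Scanning the 51 overlapping trigram windows for "glass as with":
  (none found)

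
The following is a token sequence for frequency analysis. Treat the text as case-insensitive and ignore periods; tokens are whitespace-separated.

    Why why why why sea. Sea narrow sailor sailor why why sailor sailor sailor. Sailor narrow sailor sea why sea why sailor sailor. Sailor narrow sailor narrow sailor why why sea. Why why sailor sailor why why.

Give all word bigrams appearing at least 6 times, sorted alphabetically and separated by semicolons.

Bigram counts meeting the condition (at least 6 times):
  sailor sailor: 7
  why why: 7

sailor sailor; why why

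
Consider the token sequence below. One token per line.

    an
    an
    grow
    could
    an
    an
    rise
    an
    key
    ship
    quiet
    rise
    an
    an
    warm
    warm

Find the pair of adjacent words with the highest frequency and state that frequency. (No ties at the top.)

Bigram frequencies (highest first):
  an an: 3
  rise an: 2
  an grow: 1
  grow could: 1
  could an: 1
  an rise: 1
  … (6 more, each ≤ 1)

"an an", 3 times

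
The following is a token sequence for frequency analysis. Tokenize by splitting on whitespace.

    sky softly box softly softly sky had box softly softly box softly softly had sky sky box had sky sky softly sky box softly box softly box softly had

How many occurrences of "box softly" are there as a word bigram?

6

Scanning the 28 overlapping bigram windows for "box softly":
  position 3–4: box softly
  position 8–9: box softly
  position 11–12: box softly
  position 23–24: box softly
  position 25–26: box softly
  position 27–28: box softly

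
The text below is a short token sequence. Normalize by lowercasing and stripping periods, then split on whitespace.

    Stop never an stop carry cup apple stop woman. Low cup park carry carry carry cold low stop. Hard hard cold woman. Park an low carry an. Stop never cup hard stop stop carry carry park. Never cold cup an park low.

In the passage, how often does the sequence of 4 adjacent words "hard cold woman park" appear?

1

Scanning the 39 overlapping 4-gram windows for "hard cold woman park":
  position 20–23: hard cold woman park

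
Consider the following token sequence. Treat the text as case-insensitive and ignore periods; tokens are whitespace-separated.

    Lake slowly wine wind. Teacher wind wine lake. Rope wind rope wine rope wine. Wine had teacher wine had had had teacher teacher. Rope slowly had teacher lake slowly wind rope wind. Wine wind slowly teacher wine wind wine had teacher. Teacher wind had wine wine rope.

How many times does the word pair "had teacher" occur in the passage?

Scanning the 46 overlapping bigram windows for "had teacher":
  position 16–17: had teacher
  position 21–22: had teacher
  position 26–27: had teacher
  position 40–41: had teacher

4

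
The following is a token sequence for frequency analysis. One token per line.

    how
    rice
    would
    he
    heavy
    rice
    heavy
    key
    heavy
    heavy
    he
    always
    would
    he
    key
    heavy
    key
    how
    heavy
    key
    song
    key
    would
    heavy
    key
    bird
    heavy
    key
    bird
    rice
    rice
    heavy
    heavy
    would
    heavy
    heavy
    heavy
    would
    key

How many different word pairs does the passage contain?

39 tokens → 38 bigram windows in total.
Repeated bigrams (each contributes count−1 duplicates):
  heavy key: 5
  heavy heavy: 4
  heavy would: 2
  key bird: 2
  key heavy: 2
  rice heavy: 2
  would he: 2
  would heavy: 2
13 duplicate windows → 38 − 13 = 25 distinct.

25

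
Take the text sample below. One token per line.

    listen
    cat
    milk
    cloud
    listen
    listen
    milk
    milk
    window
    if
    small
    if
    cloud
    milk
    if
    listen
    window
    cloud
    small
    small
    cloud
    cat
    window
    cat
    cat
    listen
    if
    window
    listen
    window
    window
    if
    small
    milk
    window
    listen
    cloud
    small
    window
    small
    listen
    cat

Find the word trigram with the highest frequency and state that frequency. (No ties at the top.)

Trigram frequencies (highest first):
  window if small: 2
  listen cat milk: 1
  cat milk cloud: 1
  milk cloud listen: 1
  cloud listen listen: 1
  listen listen milk: 1
  … (33 more, each ≤ 1)

"window if small", 2 times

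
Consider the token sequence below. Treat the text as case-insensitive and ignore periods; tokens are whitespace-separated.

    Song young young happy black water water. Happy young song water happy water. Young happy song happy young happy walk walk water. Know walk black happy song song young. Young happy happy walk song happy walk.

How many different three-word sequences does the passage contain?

32

36 tokens → 34 trigram windows in total.
Repeated trigrams (each contributes count−1 duplicates):
  song young young: 2
  young young happy: 2
2 duplicate windows → 34 − 2 = 32 distinct.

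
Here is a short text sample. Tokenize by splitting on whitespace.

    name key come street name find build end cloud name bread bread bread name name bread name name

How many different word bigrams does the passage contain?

18 tokens → 17 bigram windows in total.
Repeated bigrams (each contributes count−1 duplicates):
  bread bread: 2
  bread name: 2
  name bread: 2
  name name: 2
4 duplicate windows → 17 − 4 = 13 distinct.

13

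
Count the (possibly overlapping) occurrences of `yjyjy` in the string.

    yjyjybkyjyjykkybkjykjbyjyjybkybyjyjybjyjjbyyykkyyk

4

Sliding a length-5 window over the 50 characters (46 positions):
  position 1–5: yjyjy
  position 8–12: yjyjy
  position 23–27: yjyjy
  position 32–36: yjyjy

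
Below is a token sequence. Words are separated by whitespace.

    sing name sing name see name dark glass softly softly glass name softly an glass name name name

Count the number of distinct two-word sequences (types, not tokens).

18 tokens → 17 bigram windows in total.
Repeated bigrams (each contributes count−1 duplicates):
  glass name: 2
  name name: 2
  sing name: 2
3 duplicate windows → 17 − 3 = 14 distinct.

14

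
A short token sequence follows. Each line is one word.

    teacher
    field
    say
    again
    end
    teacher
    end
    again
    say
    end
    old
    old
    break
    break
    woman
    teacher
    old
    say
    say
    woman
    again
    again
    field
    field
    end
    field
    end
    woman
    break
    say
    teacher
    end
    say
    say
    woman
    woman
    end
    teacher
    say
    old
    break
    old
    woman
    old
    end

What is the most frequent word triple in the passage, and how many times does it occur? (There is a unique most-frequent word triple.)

Trigram frequencies (highest first):
  say say woman: 2
  teacher field say: 1
  field say again: 1
  say again end: 1
  again end teacher: 1
  end teacher end: 1
  … (36 more, each ≤ 1)

"say say woman", 2 times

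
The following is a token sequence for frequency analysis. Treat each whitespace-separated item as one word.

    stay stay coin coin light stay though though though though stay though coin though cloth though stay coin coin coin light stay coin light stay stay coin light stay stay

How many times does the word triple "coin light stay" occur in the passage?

Scanning the 28 overlapping trigram windows for "coin light stay":
  position 4–6: coin light stay
  position 20–22: coin light stay
  position 23–25: coin light stay
  position 27–29: coin light stay

4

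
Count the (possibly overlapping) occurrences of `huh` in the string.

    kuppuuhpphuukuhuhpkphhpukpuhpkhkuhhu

Sliding a length-3 window over the 36 characters (34 positions):
  position 15–17: huh

1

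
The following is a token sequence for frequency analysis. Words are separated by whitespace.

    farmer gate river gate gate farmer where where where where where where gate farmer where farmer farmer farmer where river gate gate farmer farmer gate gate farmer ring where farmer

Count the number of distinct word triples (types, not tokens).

21

30 tokens → 28 trigram windows in total.
Repeated trigrams (each contributes count−1 duplicates):
  where where where: 4
  gate gate farmer: 3
  gate farmer where: 2
  river gate gate: 2
7 duplicate windows → 28 − 7 = 21 distinct.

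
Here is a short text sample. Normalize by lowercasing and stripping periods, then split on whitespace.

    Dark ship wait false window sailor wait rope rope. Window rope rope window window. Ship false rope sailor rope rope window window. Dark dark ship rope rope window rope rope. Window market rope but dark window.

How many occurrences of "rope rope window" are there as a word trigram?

5

Scanning the 34 overlapping trigram windows for "rope rope window":
  position 8–10: rope rope window
  position 11–13: rope rope window
  position 19–21: rope rope window
  position 26–28: rope rope window
  position 29–31: rope rope window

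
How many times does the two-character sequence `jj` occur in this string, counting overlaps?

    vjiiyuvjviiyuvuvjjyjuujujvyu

1

Sliding a length-2 window over the 28 characters (27 positions):
  position 17–18: jj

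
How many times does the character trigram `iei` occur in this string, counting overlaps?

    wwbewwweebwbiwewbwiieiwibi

1

Sliding a length-3 window over the 26 characters (24 positions):
  position 20–22: iei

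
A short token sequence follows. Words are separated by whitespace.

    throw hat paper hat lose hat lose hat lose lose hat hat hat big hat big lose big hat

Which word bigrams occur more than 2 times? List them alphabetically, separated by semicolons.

hat lose; lose hat

Bigram counts meeting the condition (more than 2 times):
  hat lose: 3
  lose hat: 3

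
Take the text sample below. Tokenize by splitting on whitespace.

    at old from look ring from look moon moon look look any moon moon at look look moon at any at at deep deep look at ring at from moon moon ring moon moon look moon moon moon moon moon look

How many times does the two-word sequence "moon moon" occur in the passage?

8

Scanning the 40 overlapping bigram windows for "moon moon":
  position 8–9: moon moon
  position 13–14: moon moon
  position 30–31: moon moon
  position 33–34: moon moon
  position 36–37: moon moon
  position 37–38: moon moon
  position 38–39: moon moon
  position 39–40: moon moon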